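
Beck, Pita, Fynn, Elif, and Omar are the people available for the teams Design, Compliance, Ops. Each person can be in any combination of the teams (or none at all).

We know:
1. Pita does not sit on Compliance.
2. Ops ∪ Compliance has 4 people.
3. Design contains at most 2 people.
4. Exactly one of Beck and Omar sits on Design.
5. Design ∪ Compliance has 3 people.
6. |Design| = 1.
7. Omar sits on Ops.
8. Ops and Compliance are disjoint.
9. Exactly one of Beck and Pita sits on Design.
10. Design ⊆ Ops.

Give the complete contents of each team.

Design = {Beck}; Compliance = {Elif, Fynn}; Ops = {Beck, Omar}

From (1): Pita ∉ Compliance.
From (7): Omar ∈ Ops.
(8) (disjoint): Omar ∉ Compliance.
Suppose Beck ∉ Design: no assignment then satisfies all the clues, so Beck ∈ Design.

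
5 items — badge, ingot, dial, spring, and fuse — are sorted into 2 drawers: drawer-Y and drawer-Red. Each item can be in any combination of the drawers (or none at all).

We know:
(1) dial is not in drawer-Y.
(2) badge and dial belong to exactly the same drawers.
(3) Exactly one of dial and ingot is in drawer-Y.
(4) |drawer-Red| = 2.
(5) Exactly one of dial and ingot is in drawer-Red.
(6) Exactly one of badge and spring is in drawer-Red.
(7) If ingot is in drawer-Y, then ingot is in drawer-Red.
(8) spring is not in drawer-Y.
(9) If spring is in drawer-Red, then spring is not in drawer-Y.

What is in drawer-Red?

From (1): dial ∉ drawer-Y.
From (8): spring ∉ drawer-Y.
(2): badge matches dial: badge ∉ drawer-Y.
(3) (exactly one): ingot ∈ drawer-Y.
(7): ingot ∈ drawer-Red.
(5) (exactly one): dial ∉ drawer-Red.
(2): badge matches dial: badge ∉ drawer-Red.
(6) (exactly one): spring ∈ drawer-Red.
(4): drawer-Red already has 2, so the rest are out.

drawer-Red = {ingot, spring}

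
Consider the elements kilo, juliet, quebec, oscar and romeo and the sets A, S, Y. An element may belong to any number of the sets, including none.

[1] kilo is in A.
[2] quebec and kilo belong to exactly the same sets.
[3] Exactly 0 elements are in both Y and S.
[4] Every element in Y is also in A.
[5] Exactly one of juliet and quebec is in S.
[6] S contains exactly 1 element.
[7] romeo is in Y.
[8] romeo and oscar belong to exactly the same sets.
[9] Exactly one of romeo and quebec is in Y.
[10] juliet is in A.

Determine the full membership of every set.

From (1): kilo ∈ A.
From (7): romeo ∈ Y.
From (10): juliet ∈ A.
(2): quebec matches kilo: quebec ∈ A.
(4) with romeo ∈ Y: romeo ∈ A.
(8): oscar matches romeo: oscar ∈ A.
(8): oscar matches romeo: oscar ∈ Y.
(9) (exactly one): quebec ∉ Y.
(2): kilo matches quebec: kilo ∉ Y.
Suppose kilo ∈ S: no assignment then satisfies all the clues, so kilo ∉ S.

A = {juliet, kilo, oscar, quebec, romeo}; S = {juliet}; Y = {oscar, romeo}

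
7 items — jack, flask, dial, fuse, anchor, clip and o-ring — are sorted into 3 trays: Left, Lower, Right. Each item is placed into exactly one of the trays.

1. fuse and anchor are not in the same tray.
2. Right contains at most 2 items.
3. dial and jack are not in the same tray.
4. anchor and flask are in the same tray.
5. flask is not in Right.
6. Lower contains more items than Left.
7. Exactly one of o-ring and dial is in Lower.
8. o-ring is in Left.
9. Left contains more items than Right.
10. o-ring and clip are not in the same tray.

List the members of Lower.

Lower = {anchor, clip, dial, flask}

From (5): flask ∉ Right.
From (8): o-ring ∈ Left.
(4): anchor matches flask: anchor ∉ Right.
(7) (exactly one): dial ∈ Lower.
(10): clip ∉ Left.
(3): jack ∉ Lower.
Suppose flask ∉ Lower: no assignment then satisfies all the clues, so flask ∈ Lower.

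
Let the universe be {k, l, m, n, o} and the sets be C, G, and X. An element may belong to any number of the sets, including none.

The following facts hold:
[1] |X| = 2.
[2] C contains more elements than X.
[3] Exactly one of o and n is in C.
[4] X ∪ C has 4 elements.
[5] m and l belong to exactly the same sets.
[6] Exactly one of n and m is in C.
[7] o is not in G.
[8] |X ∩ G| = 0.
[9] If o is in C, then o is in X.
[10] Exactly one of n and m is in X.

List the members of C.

C = {l, m, o}

From (7): o ∉ G.
Suppose k ∈ C: no assignment then satisfies all the clues, so k ∉ C.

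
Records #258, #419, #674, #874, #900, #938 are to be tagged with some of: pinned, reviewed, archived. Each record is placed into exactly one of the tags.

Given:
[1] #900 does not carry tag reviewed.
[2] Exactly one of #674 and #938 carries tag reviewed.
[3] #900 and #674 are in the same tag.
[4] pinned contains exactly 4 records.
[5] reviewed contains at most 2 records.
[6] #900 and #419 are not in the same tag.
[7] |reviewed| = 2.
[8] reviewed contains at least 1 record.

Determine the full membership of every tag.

pinned = {#258, #674, #874, #900}; reviewed = {#419, #938}; archived = {}

From (1): #900 ∉ reviewed.
(3): #674 matches #900: #674 ∉ reviewed.
(2) (exactly one): #938 ∈ reviewed.
Suppose #258 ∉ pinned: no assignment then satisfies all the clues, so #258 ∈ pinned.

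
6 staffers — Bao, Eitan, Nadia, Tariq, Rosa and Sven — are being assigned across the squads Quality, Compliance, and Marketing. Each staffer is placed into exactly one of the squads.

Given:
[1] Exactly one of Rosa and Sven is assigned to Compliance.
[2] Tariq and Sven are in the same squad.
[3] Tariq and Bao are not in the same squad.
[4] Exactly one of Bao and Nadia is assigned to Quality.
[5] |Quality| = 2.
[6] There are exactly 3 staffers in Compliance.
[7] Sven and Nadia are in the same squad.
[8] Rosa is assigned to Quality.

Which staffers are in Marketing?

Marketing = {Eitan}

From (8): Rosa ∈ Quality.
(1) (exactly one): Sven ∈ Compliance.
(2): Tariq matches Sven: Tariq ∉ Quality.
(2): Tariq matches Sven: Tariq ∈ Compliance.
(3): Bao ∉ Compliance.
(7): Nadia matches Sven: Nadia ∉ Quality.
(7): Nadia matches Sven: Nadia ∈ Compliance.
(4) (exactly one): Bao ∈ Quality.
(5): Quality already has 2, so the rest are out.
(6): Compliance already has 3, so the rest are out.
Only one squad left: Eitan ∈ Marketing.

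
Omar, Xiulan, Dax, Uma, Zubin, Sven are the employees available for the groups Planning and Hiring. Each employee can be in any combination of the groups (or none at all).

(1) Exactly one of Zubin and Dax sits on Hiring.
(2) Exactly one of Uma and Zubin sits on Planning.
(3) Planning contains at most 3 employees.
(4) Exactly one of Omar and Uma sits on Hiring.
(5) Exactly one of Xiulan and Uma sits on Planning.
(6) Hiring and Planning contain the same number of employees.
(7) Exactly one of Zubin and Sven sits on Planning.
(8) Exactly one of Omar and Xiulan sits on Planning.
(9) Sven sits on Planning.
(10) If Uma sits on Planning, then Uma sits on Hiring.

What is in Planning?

Planning = {Omar, Sven, Uma}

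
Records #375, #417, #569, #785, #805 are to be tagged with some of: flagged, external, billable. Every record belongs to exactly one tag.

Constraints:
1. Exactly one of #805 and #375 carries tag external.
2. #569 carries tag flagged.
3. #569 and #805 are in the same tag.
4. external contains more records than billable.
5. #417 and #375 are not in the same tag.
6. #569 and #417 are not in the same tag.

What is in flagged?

flagged = {#569, #805}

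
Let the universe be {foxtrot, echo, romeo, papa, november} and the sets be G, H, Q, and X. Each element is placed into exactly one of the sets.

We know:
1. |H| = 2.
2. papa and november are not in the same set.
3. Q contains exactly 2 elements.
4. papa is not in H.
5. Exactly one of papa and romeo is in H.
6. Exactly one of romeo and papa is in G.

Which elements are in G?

G = {papa}

From (4): papa ∉ H.
(5) (exactly one): romeo ∈ H.
(6) (exactly one): papa ∈ G.
(2): november ∉ G.
Suppose foxtrot ∈ G: no assignment then satisfies all the clues, so foxtrot ∉ G.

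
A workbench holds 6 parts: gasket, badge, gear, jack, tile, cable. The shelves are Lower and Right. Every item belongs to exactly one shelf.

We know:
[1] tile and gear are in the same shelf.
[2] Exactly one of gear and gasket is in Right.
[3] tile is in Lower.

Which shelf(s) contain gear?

From (3): tile ∈ Lower.
(1): gear matches tile: gear ∈ Lower.
(2) (exactly one): gasket ∈ Right.

gear: Lower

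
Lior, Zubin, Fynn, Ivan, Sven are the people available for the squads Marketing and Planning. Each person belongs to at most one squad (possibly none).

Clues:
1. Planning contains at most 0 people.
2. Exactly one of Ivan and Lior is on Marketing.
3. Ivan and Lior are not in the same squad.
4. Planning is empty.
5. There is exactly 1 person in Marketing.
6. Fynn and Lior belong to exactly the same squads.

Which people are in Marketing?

Marketing = {Ivan}

(1): Planning already has 0, so the rest are out.
Suppose Lior ∈ Marketing: no assignment then satisfies all the clues, so Lior ∉ Marketing.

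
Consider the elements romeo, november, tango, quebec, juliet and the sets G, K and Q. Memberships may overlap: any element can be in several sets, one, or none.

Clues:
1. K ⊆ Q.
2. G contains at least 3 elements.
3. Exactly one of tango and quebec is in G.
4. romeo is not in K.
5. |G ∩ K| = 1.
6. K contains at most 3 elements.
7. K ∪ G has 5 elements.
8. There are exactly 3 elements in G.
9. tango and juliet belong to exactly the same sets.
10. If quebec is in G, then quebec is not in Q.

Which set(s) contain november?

november: G, K, Q

From (4): romeo ∉ K.
Suppose november ∉ G: no assignment then satisfies all the clues, so november ∈ G.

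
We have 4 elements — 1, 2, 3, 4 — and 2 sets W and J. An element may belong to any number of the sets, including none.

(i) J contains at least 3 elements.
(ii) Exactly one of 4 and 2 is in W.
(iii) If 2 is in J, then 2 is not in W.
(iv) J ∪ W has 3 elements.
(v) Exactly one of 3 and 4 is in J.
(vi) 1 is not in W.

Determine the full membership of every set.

W = {4}; J = {1, 2, 4}

From (vi): 1 ∉ W.
Suppose 1 ∉ J: no assignment then satisfies all the clues, so 1 ∈ J.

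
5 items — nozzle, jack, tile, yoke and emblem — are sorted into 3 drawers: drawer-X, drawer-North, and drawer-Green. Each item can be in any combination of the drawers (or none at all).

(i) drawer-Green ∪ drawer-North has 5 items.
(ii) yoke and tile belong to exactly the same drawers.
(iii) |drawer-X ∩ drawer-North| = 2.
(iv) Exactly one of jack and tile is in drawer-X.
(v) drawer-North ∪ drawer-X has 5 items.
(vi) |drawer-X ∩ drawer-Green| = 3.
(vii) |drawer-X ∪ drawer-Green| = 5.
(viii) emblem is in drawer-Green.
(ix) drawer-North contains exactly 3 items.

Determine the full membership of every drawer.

From (viii): emblem ∈ drawer-Green.
Suppose nozzle ∉ drawer-X: no assignment then satisfies all the clues, so nozzle ∈ drawer-X.

drawer-X = {emblem, nozzle, tile, yoke}; drawer-North = {emblem, jack, nozzle}; drawer-Green = {emblem, jack, tile, yoke}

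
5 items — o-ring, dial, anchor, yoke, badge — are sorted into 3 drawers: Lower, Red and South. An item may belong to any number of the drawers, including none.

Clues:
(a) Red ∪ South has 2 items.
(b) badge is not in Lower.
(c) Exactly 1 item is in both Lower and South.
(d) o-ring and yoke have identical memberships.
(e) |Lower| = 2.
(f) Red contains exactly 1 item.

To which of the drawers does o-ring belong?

o-ring: none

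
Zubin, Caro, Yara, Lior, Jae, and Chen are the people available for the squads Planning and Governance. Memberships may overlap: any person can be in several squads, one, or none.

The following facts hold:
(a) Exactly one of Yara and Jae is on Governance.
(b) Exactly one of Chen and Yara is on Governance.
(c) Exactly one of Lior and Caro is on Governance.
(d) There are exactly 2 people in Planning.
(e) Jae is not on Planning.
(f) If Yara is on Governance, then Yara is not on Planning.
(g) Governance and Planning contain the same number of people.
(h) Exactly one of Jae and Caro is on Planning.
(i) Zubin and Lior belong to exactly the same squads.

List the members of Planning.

From (e): Jae ∉ Planning.
(h) (exactly one): Caro ∈ Planning.
Suppose Zubin ∈ Planning: no assignment then satisfies all the clues, so Zubin ∉ Planning.

Planning = {Caro, Chen}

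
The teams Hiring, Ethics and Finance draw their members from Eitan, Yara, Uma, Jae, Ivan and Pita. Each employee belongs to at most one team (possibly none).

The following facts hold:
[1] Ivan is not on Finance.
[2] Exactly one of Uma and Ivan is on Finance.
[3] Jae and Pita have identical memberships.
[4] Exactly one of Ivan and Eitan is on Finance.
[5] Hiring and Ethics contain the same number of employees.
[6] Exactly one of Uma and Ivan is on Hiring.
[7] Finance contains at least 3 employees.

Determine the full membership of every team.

Hiring = {Ivan}; Ethics = {Yara}; Finance = {Eitan, Jae, Pita, Uma}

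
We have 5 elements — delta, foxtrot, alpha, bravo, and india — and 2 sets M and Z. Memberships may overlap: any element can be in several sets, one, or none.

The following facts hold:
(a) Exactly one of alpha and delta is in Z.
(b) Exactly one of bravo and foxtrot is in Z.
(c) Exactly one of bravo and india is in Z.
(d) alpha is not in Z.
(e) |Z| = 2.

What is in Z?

From (d): alpha ∉ Z.
(a) (exactly one): delta ∈ Z.
Suppose foxtrot ∈ Z: no assignment then satisfies all the clues, so foxtrot ∉ Z.

Z = {bravo, delta}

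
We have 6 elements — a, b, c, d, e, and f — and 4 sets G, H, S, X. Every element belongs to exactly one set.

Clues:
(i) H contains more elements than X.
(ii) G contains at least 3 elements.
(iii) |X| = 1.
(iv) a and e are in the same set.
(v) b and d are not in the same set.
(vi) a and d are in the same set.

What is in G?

G = {a, d, e}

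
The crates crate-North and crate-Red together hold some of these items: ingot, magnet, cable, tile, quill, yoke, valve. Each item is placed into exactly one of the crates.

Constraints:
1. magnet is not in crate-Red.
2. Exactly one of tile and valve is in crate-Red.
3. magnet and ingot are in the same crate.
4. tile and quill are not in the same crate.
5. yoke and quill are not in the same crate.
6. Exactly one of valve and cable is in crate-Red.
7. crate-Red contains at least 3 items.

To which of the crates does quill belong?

From (1): magnet ∉ crate-Red.
(3): ingot matches magnet: ingot ∉ crate-Red.
Only one crate left: ingot ∈ crate-North.
Only one crate left: magnet ∈ crate-North.
Suppose quill ∉ crate-North: no assignment then satisfies all the clues, so quill ∈ crate-North.

quill: crate-North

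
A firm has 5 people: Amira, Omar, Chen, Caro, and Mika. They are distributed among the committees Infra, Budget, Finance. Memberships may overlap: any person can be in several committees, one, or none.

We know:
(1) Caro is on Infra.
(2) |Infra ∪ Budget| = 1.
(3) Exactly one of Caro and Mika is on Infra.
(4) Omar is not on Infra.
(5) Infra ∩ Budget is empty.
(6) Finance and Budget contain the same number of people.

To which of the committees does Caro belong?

From (1): Caro ∈ Infra.
From (4): Omar ∉ Infra.
(3) (exactly one): Mika ∉ Infra.
(5) (disjoint): Caro ∉ Budget.
Suppose Caro ∈ Finance: no assignment then satisfies all the clues, so Caro ∉ Finance.

Caro: Infra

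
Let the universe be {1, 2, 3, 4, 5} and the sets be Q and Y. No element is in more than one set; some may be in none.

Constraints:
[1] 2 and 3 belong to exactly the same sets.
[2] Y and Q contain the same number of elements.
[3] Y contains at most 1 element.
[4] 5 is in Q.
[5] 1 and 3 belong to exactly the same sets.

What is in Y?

Y = {4}

From (4): 5 ∈ Q.
Suppose 1 ∈ Y: no assignment then satisfies all the clues, so 1 ∉ Y.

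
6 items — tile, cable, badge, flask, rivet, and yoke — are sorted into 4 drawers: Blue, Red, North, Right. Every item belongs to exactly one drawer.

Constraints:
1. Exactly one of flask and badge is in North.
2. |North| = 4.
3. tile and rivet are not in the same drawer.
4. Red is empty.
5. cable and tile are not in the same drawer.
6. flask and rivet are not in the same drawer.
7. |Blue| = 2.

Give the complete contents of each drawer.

Blue = {flask, tile}; Red = {}; North = {badge, cable, rivet, yoke}; Right = {}

(4): Red already has 0, so the rest are out.
Suppose tile ∉ Blue: no assignment then satisfies all the clues, so tile ∈ Blue.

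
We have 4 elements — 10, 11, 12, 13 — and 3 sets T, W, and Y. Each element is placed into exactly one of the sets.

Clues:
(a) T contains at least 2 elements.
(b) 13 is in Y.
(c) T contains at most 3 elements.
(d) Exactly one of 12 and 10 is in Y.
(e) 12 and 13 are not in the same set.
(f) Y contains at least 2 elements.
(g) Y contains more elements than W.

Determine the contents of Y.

Y = {10, 13}

From (b): 13 ∈ Y.
(e): 12 ∉ Y.
(d) (exactly one): 10 ∈ Y.
(a): only 2 candidates remain for T, so all are in.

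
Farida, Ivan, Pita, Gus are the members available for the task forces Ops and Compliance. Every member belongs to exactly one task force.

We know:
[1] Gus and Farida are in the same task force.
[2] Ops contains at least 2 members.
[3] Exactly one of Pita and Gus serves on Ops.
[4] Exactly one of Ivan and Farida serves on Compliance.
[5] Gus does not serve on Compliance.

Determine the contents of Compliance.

Compliance = {Ivan, Pita}

From (5): Gus ∉ Compliance.
(1): Farida matches Gus: Farida ∉ Compliance.
(4) (exactly one): Ivan ∈ Compliance.
Only one task force left: Farida ∈ Ops.
Only one task force left: Gus ∈ Ops.
(3) (exactly one): Pita ∉ Ops.
Only one task force left: Pita ∈ Compliance.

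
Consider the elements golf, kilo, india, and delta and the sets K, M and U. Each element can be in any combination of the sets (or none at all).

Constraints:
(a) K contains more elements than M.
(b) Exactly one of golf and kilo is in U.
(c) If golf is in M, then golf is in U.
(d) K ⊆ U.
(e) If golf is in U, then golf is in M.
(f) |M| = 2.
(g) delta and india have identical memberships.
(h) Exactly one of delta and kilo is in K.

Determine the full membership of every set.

K = {delta, golf, india}; M = {golf, kilo}; U = {delta, golf, india}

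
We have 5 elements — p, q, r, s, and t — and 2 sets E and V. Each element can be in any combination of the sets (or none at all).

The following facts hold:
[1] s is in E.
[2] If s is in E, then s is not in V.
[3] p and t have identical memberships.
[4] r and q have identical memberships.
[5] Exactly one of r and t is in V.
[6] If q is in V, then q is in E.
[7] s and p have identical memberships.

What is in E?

From (1): s ∈ E.
(2): s ∉ V.
(7): p matches s: p ∈ E.
(7): p matches s: p ∉ V.
(3): t matches p: t ∈ E.
(3): t matches p: t ∉ V.
(5) (exactly one): r ∈ V.
(4): q matches r: q ∈ V.
(6): q ∈ E.
(4): r matches q: r ∈ E.

E = {p, q, r, s, t}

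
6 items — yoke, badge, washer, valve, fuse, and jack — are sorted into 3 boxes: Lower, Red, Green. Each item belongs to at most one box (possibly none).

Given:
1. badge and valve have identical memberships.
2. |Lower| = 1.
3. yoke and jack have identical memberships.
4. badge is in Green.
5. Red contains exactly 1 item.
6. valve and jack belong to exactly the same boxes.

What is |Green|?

4

From (4): badge ∈ Green.
(1): valve matches badge: valve ∉ Lower.
(1): valve matches badge: valve ∉ Red.
(1): valve matches badge: valve ∈ Green.
(6): jack matches valve: jack ∉ Lower.
(6): jack matches valve: jack ∉ Red.
(6): jack matches valve: jack ∈ Green.
(3): yoke matches jack: yoke ∉ Lower.
(3): yoke matches jack: yoke ∉ Red.
(3): yoke matches jack: yoke ∈ Green.
Suppose washer ∈ Green: no assignment then satisfies all the clues, so washer ∉ Green.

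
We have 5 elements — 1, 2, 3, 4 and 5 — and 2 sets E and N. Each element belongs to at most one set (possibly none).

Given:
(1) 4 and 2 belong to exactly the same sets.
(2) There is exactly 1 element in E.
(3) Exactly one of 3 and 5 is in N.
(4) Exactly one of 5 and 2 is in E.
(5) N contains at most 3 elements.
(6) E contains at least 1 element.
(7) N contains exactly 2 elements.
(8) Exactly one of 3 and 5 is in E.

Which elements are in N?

N = {1, 3}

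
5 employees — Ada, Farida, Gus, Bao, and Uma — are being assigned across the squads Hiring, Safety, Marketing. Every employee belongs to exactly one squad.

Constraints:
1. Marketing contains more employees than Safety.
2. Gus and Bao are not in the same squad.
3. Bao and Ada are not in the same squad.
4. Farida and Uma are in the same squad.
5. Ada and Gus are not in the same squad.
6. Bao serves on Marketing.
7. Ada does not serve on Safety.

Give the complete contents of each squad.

Hiring = {Ada}; Safety = {Gus}; Marketing = {Bao, Farida, Uma}

From (6): Bao ∈ Marketing.
From (7): Ada ∉ Safety.
(2): Gus ∉ Marketing.
(3): Ada ∉ Marketing.
Only one squad left: Ada ∈ Hiring.
(5): Gus ∉ Hiring.
Only one squad left: Gus ∈ Safety.
Suppose Farida ∈ Hiring: no assignment then satisfies all the clues, so Farida ∉ Hiring.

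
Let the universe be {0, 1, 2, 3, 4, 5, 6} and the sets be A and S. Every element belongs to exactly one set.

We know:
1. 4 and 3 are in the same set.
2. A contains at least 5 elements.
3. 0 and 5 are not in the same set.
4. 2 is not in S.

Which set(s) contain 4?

From (4): 2 ∉ S.
Only one set left: 2 ∈ A.
Suppose 4 ∉ A: no assignment then satisfies all the clues, so 4 ∈ A.

4: A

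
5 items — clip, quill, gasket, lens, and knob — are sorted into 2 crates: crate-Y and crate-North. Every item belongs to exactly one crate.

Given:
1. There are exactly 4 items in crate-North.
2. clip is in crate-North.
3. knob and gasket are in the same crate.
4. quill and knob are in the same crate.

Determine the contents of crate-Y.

crate-Y = {lens}

From (2): clip ∈ crate-North.
Suppose quill ∈ crate-Y: no assignment then satisfies all the clues, so quill ∉ crate-Y.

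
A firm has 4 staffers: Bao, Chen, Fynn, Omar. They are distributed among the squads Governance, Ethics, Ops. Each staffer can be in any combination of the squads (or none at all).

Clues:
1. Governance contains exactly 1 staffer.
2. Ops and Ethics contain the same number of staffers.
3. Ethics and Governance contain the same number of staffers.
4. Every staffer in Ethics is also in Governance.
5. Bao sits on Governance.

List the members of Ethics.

From (5): Bao ∈ Governance.
(1): Governance already has 1, so the rest are out.
(4) contrapositive: Chen ∉ Ethics.
(4) contrapositive: Fynn ∉ Ethics.
(4) contrapositive: Omar ∉ Ethics.
Suppose Bao ∉ Ethics: no assignment then satisfies all the clues, so Bao ∈ Ethics.

Ethics = {Bao}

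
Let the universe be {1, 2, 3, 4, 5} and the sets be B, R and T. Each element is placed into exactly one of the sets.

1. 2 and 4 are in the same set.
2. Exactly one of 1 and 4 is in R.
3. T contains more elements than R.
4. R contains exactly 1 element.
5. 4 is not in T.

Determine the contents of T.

T = {3, 5}

From (5): 4 ∉ T.
(1): 2 matches 4: 2 ∉ T.
Suppose 1 ∈ T: no assignment then satisfies all the clues, so 1 ∉ T.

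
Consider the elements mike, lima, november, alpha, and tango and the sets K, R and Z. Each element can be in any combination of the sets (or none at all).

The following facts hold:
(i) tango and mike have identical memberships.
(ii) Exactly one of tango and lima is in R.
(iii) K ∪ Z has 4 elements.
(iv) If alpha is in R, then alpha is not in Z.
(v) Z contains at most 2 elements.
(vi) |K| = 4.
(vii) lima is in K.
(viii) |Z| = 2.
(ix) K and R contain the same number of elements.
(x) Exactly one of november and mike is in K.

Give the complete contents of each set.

K = {alpha, lima, mike, tango}; R = {alpha, mike, november, tango}; Z = {mike, tango}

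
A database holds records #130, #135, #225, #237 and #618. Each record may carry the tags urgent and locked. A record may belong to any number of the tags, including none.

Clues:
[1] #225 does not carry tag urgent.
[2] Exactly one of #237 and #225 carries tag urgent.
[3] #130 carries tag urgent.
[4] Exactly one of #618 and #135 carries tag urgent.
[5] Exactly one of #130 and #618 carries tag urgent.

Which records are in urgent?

urgent = {#130, #135, #237}

From (1): #225 ∉ urgent.
From (3): #130 ∈ urgent.
(2) (exactly one): #237 ∈ urgent.
(5) (exactly one): #618 ∉ urgent.
(4) (exactly one): #135 ∈ urgent.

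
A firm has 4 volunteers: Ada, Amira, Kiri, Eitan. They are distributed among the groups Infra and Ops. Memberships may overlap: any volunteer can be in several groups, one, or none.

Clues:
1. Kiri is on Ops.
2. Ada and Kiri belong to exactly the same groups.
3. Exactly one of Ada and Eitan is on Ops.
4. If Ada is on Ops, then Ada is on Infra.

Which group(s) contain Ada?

From (1): Kiri ∈ Ops.
(2): Ada matches Kiri: Ada ∈ Ops.
(3) (exactly one): Eitan ∉ Ops.
(4): Ada ∈ Infra.
(2): Kiri matches Ada: Kiri ∈ Infra.

Ada: Infra, Ops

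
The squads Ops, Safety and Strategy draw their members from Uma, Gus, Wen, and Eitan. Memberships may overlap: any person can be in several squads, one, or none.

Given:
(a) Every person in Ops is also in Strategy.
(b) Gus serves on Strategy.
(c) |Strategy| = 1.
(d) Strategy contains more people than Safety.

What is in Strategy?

From (b): Gus ∈ Strategy.
(c): Strategy already has 1, so the rest are out.
(a) contrapositive: Uma ∉ Ops.
(a) contrapositive: Wen ∉ Ops.
(a) contrapositive: Eitan ∉ Ops.

Strategy = {Gus}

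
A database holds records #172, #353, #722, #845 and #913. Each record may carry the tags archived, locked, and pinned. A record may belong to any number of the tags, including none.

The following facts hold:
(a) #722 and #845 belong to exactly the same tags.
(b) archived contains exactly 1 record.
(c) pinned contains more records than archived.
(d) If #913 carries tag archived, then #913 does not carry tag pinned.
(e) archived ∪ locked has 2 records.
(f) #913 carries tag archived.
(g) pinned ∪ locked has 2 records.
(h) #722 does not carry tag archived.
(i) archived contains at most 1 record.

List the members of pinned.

pinned = {#172, #353}

From (f): #913 ∈ archived.
From (h): #722 ∉ archived.
(a): #845 matches #722: #845 ∉ archived.
(b): archived already has 1, so the rest are out.
(d): #913 ∉ pinned.
Suppose #172 ∉ pinned: no assignment then satisfies all the clues, so #172 ∈ pinned.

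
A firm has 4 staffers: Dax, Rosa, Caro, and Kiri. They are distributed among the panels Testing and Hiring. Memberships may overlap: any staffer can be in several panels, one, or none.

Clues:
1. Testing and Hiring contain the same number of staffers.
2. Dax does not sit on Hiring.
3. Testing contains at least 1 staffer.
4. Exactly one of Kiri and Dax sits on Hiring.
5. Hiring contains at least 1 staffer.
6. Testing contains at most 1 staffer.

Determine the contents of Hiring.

From (2): Dax ∉ Hiring.
(4) (exactly one): Kiri ∈ Hiring.
Suppose Rosa ∈ Hiring: no assignment then satisfies all the clues, so Rosa ∉ Hiring.

Hiring = {Kiri}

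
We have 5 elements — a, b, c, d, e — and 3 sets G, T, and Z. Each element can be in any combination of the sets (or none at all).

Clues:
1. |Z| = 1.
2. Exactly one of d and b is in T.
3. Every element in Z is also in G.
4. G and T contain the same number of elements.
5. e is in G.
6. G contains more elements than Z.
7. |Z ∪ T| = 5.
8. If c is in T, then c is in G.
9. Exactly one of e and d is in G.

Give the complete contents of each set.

G = {a, b, c, e}; T = {a, c, d, e}; Z = {b}

From (5): e ∈ G.
(9) (exactly one): d ∉ G.
(3) contrapositive: d ∉ Z.
Suppose a ∉ G: no assignment then satisfies all the clues, so a ∈ G.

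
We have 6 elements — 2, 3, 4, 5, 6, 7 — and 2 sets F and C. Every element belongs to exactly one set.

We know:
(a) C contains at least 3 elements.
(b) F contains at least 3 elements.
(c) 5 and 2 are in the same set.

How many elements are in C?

3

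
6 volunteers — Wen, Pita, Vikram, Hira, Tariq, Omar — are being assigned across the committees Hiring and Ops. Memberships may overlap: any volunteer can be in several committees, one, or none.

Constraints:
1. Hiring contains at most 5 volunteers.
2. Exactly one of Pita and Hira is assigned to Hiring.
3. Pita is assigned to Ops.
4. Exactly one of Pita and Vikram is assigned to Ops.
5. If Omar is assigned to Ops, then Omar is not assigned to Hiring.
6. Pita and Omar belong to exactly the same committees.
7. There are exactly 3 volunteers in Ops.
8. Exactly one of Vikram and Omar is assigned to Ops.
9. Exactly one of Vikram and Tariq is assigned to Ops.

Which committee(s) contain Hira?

Hira: Hiring

From (3): Pita ∈ Ops.
(4) (exactly one): Vikram ∉ Ops.
(6): Omar matches Pita: Omar ∈ Ops.
(9) (exactly one): Tariq ∈ Ops.
(5): Omar ∉ Hiring.
(6): Pita matches Omar: Pita ∉ Hiring.
(7): Ops already has 3, so the rest are out.
(2) (exactly one): Hira ∈ Hiring.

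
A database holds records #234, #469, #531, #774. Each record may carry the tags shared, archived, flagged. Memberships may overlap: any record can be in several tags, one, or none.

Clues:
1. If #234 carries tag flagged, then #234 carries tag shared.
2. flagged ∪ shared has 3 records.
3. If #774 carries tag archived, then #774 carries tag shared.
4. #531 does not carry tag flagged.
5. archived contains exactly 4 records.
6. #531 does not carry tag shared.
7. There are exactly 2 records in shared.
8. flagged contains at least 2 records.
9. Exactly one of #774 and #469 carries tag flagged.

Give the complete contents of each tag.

shared = {#234, #774}; archived = {#234, #469, #531, #774}; flagged = {#234, #469}

From (4): #531 ∉ flagged.
From (6): #531 ∉ shared.
(5): only 4 candidates remain for archived, so all are in.
(3): #774 ∈ shared.
Suppose #234 ∉ shared: no assignment then satisfies all the clues, so #234 ∈ shared.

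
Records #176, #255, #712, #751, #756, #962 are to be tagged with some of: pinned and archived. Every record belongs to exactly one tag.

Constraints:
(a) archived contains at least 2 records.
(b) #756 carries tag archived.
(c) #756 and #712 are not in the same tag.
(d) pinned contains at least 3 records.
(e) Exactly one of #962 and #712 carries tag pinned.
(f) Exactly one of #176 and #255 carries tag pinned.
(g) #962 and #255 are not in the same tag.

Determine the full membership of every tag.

pinned = {#255, #712, #751}; archived = {#176, #756, #962}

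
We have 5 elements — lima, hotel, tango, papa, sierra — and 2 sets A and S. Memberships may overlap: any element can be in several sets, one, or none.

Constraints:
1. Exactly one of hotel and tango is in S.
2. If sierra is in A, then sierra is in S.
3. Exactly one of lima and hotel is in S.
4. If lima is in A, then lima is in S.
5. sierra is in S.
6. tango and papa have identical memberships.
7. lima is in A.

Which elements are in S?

From (5): sierra ∈ S.
From (7): lima ∈ A.
(4): lima ∈ S.
(3) (exactly one): hotel ∉ S.
(1) (exactly one): tango ∈ S.
(6): papa matches tango: papa ∈ S.

S = {lima, papa, sierra, tango}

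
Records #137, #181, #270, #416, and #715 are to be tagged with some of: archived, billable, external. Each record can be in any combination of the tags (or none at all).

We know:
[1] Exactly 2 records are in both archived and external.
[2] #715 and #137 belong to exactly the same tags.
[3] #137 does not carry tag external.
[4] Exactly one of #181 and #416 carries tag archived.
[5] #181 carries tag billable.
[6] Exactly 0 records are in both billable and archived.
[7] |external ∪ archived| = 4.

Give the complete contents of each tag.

archived = {#137, #270, #416, #715}; billable = {#181}; external = {#270, #416}

From (3): #137 ∉ external.
From (5): #181 ∈ billable.
(2): #715 matches #137: #715 ∉ external.
Suppose #137 ∉ archived: no assignment then satisfies all the clues, so #137 ∈ archived.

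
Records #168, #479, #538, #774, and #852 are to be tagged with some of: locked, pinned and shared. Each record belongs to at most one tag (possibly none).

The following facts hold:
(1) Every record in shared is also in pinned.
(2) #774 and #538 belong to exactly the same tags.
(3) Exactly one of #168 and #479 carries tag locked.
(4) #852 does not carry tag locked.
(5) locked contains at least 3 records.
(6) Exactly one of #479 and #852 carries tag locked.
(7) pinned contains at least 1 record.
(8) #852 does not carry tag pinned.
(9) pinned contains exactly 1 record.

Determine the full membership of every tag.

locked = {#479, #538, #774}; pinned = {#168}; shared = {}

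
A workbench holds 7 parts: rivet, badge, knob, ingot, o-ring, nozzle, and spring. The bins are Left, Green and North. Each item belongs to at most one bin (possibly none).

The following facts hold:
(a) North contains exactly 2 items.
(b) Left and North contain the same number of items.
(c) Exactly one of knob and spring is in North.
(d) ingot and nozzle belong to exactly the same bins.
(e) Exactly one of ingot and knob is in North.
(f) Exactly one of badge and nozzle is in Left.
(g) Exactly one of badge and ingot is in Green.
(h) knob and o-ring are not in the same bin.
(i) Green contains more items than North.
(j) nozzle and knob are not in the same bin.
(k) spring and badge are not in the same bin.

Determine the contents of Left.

Left = {badge, o-ring}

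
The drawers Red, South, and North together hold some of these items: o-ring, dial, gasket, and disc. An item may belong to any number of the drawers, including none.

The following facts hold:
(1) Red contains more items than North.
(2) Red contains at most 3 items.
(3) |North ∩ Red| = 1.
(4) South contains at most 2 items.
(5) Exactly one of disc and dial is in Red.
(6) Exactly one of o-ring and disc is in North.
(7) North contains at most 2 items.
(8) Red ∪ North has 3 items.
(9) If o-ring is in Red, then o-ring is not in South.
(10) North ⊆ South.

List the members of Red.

Red = {disc, gasket, o-ring}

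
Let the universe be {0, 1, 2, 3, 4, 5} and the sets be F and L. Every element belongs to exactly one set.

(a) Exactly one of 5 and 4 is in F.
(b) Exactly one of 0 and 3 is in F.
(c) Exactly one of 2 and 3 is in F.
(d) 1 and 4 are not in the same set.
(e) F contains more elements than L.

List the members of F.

F = {0, 1, 2, 5}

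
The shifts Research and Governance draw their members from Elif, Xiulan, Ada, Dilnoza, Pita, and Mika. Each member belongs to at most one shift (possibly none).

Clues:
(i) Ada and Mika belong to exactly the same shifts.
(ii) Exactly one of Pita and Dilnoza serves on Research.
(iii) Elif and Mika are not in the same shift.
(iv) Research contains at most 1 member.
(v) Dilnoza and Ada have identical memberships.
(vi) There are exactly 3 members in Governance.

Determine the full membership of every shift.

Research = {Pita}; Governance = {Ada, Dilnoza, Mika}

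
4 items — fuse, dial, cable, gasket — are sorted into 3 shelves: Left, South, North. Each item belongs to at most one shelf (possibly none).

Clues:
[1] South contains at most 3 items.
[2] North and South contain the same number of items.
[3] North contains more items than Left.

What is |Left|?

0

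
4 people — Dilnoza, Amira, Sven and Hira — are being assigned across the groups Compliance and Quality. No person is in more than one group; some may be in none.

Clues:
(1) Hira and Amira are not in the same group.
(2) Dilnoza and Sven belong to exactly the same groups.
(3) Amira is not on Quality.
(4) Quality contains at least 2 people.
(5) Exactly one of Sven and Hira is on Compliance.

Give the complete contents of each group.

Compliance = {Hira}; Quality = {Dilnoza, Sven}

From (3): Amira ∉ Quality.
Suppose Dilnoza ∈ Compliance: no assignment then satisfies all the clues, so Dilnoza ∉ Compliance.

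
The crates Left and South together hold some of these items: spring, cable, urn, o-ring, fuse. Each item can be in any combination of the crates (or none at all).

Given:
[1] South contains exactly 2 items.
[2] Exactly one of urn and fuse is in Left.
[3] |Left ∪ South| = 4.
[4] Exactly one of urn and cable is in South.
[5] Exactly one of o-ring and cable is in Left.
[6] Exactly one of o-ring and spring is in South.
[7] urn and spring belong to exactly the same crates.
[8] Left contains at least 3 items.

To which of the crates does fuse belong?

fuse: none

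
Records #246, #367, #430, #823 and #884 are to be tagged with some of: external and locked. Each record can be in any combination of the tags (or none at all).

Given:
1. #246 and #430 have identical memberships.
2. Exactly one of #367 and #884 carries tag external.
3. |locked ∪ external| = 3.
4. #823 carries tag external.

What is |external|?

2

From (4): #823 ∈ external.
Suppose #246 ∈ external: no assignment then satisfies all the clues, so #246 ∉ external.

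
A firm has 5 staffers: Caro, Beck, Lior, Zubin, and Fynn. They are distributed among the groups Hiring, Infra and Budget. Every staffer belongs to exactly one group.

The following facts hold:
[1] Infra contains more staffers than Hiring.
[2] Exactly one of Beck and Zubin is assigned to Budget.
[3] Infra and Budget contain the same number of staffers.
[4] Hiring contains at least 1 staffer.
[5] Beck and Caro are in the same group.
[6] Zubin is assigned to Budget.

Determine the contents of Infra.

Infra = {Beck, Caro}

From (6): Zubin ∈ Budget.
(2) (exactly one): Beck ∉ Budget.
(5): Caro matches Beck: Caro ∉ Budget.
Suppose Caro ∉ Infra: no assignment then satisfies all the clues, so Caro ∈ Infra.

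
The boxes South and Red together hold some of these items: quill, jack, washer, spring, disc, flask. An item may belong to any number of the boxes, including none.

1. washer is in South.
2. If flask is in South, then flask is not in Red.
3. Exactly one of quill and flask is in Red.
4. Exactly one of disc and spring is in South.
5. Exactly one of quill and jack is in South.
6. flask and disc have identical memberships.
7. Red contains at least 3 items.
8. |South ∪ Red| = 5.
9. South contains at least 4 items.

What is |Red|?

3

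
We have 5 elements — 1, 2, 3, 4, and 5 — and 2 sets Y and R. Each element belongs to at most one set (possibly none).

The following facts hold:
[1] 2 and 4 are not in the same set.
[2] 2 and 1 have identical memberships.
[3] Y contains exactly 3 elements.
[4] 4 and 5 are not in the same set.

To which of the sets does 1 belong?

1: Y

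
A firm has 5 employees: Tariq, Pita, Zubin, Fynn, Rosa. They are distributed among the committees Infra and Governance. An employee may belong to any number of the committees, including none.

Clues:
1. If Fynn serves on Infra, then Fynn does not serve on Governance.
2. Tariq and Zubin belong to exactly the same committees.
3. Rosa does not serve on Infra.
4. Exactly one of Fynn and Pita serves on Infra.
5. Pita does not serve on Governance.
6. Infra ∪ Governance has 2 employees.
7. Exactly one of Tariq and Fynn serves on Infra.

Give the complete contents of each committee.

Infra = {Fynn}; Governance = {Rosa}

From (3): Rosa ∉ Infra.
From (5): Pita ∉ Governance.
Suppose Tariq ∈ Infra: no assignment then satisfies all the clues, so Tariq ∉ Infra.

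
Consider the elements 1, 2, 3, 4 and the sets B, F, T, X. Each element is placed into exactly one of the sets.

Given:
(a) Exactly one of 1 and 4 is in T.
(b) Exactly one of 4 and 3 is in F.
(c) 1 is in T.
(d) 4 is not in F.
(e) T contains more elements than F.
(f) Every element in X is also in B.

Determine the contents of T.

T = {1, 2}

From (c): 1 ∈ T.
From (d): 4 ∉ F.
(a) (exactly one): 4 ∉ T.
(b) (exactly one): 3 ∈ F.
Suppose 2 ∉ T: no assignment then satisfies all the clues, so 2 ∈ T.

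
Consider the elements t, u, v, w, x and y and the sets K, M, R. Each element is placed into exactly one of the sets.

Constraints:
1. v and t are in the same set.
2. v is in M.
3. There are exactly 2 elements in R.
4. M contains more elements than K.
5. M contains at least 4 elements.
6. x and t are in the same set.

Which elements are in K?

K = {}

From (2): v ∈ M.
(1): t matches v: t ∉ K.
(1): t matches v: t ∈ M.
(6): x matches t: x ∉ K.
(6): x matches t: x ∈ M.
Suppose u ∈ K: no assignment then satisfies all the clues, so u ∉ K.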